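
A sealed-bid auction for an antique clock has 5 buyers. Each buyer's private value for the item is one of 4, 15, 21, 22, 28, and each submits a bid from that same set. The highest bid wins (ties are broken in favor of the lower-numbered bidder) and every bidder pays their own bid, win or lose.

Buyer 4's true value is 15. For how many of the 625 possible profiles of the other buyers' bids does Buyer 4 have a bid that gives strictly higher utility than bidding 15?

623

Others bid (4, 4, 4, 21): truth gives -15; bid 4 gives -4 > -15. Violating.
Others bid (4, 4, 4, 22): truth gives -15; bid 4 gives -4 > -15. Violating.
Others bid (4, 4, 4, 28): truth gives -15; bid 4 gives -4 > -15. Violating.
Others bid (4, 4, 15, 4): truth gives -15; bid 4 gives -4 > -15. Violating.
Others bid (4, 4, 4, 4): truth gives 0; no alternative beats it.
Others bid (4, 4, 4, 15): truth gives 0; no alternative beats it.
(Checking all 625 profiles: 623 have a profitable deviation, 2 do not.)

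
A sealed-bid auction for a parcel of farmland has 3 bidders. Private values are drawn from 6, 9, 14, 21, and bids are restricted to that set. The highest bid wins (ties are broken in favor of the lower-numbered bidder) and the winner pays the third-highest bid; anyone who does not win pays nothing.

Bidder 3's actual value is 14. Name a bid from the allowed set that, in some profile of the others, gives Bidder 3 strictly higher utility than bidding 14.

21

Suppose Bidder 1 bids 6 and Bidder 2 bids 14.
Bid 14: loses, pays 0, utility 0.
Bid 21: wins, pays 6, utility 14 - 6 = 8.
So bidding 21 beats truth here (8 > 0).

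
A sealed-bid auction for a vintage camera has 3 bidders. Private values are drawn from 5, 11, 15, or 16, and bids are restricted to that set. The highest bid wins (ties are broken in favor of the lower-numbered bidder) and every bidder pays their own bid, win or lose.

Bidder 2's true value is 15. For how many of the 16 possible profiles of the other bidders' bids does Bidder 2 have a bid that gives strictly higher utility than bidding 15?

12

Others bid (5, 5): truth gives 0; bid 11 gives 4 > 0. Violating.
Others bid (5, 11): truth gives 0; bid 11 gives 4 > 0. Violating.
Others bid (5, 16): truth gives -15; bid 16 gives -1 > -15. Violating.
Others bid (11, 16): truth gives -15; bid 16 gives -1 > -15. Violating.
Others bid (5, 15): truth gives 0; no alternative beats it.
Others bid (11, 5): truth gives 0; no alternative beats it.
(Checking all 16 profiles: 12 have a profitable deviation, 4 do not.)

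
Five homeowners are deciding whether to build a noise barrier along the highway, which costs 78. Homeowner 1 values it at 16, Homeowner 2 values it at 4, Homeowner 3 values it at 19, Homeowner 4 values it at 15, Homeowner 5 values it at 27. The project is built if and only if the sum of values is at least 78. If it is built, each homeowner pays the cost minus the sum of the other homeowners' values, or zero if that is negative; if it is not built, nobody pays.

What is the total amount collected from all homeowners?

66

Total value 81 ≥ cost 78, so it is built.
Homeowner 1: others sum to 65; max(0, 78 - 65) = 13.
Homeowner 2: others sum to 77; max(0, 78 - 77) = 1.
Homeowner 3: others sum to 62; max(0, 78 - 62) = 16.
Homeowner 4: others sum to 66; max(0, 78 - 66) = 12.
Homeowner 5: others sum to 54; max(0, 78 - 54) = 24.
Total collected = 13 + 1 + 16 + 12 + 24 = 66.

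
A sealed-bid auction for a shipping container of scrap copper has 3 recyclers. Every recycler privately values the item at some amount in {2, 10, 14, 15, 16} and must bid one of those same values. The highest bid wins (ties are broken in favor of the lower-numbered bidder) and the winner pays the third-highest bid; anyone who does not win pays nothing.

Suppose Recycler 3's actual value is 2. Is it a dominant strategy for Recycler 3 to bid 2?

Check each profile of the others' bids and compare truth against every alternative bid.
Others bid (2, 2): truth gives 0, best alternative gives 0.
Others bid (2, 10): truth gives 0, best alternative gives 0.
Others bid (2, 14): truth gives 0, best alternative gives 0.
Others bid (2, 15): truth gives 0, best alternative gives 0.
Others bid (2, 16): truth gives 0, best alternative gives 0.
Others bid (10, 2): truth gives 0, best alternative gives 0.
(Remaining 19 profiles checked similarly; truth is weakly best in each.)
In every case the truthful bid is at least as good as any alternative, so it is a dominant strategy.

Yes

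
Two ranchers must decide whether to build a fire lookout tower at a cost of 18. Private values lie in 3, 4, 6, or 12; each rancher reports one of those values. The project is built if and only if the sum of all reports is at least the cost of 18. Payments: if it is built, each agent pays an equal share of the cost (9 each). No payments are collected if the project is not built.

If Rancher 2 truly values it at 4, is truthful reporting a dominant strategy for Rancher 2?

Yes

Check each profile of the others' reports and compare truth against every alternative report.
Others report (3): truth gives 0, best alternative gives 0.
Others report (4): truth gives 0, best alternative gives 0.
Others report (6): truth gives 0, best alternative gives 0.
Others report (12): truth gives 0, best alternative gives 0.
In every case the truthful report is at least as good as any alternative, so it is a dominant strategy.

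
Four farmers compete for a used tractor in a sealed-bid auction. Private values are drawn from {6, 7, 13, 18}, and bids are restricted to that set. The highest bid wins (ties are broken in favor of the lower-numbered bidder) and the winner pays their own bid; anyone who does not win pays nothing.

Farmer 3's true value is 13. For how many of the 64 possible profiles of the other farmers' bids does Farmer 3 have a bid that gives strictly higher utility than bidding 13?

Others bid (6, 6, 6): truth gives 0; bid 7 gives 6 > 0. Violating.
Others bid (6, 6, 7): truth gives 0; bid 7 gives 6 > 0. Violating.
Others bid (6, 6, 13): truth gives 0; no alternative beats it.
Others bid (6, 6, 18): truth gives 0; no alternative beats it.
(Checking all 64 profiles: 2 have a profitable deviation, 62 do not.)

2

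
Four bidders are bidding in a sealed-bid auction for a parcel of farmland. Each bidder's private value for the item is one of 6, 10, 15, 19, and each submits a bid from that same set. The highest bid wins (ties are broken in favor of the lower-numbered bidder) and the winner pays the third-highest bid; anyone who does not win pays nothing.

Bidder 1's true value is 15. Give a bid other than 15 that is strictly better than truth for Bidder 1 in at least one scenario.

19

Suppose Bidder 2 bids 6, Bidder 3 bids 6 and Bidder 4 bids 19.
Bid 15: loses, pays 0, utility 0.
Bid 19: wins, pays 6, utility 15 - 6 = 9.
So bidding 19 beats truth here (9 > 0).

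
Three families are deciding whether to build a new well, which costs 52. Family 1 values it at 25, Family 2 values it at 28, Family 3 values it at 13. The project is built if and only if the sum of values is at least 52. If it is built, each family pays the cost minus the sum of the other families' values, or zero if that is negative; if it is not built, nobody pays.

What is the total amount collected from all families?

25

Total value 66 ≥ cost 52, so it is built.
Family 1: others sum to 41; max(0, 52 - 41) = 11.
Family 2: others sum to 38; max(0, 52 - 38) = 14.
Family 3: others sum to 53; max(0, 52 - 53) = 0.
Total collected = 11 + 14 + 0 = 25.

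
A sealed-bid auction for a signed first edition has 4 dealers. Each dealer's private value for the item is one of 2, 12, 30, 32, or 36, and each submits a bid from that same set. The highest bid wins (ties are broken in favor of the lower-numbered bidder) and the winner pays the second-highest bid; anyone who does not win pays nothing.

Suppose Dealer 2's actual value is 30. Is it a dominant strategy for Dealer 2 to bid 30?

Check each profile of the others' bids and compare truth against every alternative bid.
Others bid (2, 2, 2): truth gives 28, best alternative gives 28.
Others bid (2, 2, 12): truth gives 18, best alternative gives 18.
Others bid (2, 12, 2): truth gives 18, best alternative gives 18.
Others bid (2, 12, 12): truth gives 18, best alternative gives 18.
Others bid (12, 2, 2): truth gives 18, best alternative gives 18.
Others bid (12, 2, 12): truth gives 18, best alternative gives 18.
(Remaining 119 profiles checked similarly; truth is weakly best in each.)
In every case the truthful bid is at least as good as any alternative, so it is a dominant strategy.

Yes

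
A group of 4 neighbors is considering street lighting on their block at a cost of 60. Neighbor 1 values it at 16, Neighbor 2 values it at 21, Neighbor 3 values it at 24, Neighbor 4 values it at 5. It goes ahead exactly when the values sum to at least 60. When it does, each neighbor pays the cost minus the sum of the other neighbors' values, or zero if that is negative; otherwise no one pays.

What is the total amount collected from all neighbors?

Total value 66 ≥ cost 60, so it is built.
Neighbor 1: others sum to 50; max(0, 60 - 50) = 10.
Neighbor 2: others sum to 45; max(0, 60 - 45) = 15.
Neighbor 3: others sum to 42; max(0, 60 - 42) = 18.
Neighbor 4: others sum to 61; max(0, 60 - 61) = 0.
Total collected = 10 + 15 + 18 + 0 = 43.

43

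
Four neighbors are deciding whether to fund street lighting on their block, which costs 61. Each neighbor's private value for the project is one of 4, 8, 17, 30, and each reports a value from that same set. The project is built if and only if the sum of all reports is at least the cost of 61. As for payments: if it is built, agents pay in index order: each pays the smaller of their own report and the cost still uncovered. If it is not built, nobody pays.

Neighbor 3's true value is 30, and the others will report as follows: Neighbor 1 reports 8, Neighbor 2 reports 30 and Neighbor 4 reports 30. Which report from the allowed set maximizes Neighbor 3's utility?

4

Report 4: project built, pays 4, utility 30 - 4 = 26.
Report 8: project built, pays 8, utility 30 - 8 = 22.
Report 17: project built, pays 17, utility 30 - 17 = 13.
Report 30: project built, pays 23, utility 30 - 23 = 7.
The best choice is 4 with utility 26.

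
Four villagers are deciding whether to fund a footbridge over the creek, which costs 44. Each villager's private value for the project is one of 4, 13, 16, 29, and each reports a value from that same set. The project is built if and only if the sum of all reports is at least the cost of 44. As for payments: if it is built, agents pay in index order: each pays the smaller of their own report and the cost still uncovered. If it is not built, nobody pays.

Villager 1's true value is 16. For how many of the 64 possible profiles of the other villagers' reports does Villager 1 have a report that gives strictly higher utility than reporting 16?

Others report (4, 4, 29): truth gives 0; report 13 gives 3 > 0. Violating.
Others report (4, 13, 16): truth gives 0; report 13 gives 3 > 0. Violating.
Others report (4, 13, 29): truth gives 0; report 4 gives 12 > 0. Violating.
Others report (4, 16, 13): truth gives 0; report 13 gives 3 > 0. Violating.
Others report (4, 4, 4): truth gives 0; no alternative beats it.
Others report (4, 4, 13): truth gives 0; no alternative beats it.
(Checking all 64 profiles: 54 have a profitable deviation, 10 do not.)

54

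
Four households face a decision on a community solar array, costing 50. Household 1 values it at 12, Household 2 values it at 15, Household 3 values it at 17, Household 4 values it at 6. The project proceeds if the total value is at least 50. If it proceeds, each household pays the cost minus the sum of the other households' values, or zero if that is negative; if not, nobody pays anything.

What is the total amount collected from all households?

Total value 50 ≥ cost 50, so it is built.
Household 1: others sum to 38; max(0, 50 - 38) = 12.
Household 2: others sum to 35; max(0, 50 - 35) = 15.
Household 3: others sum to 33; max(0, 50 - 33) = 17.
Household 4: others sum to 44; max(0, 50 - 44) = 6.
Total collected = 12 + 15 + 17 + 6 = 50.

50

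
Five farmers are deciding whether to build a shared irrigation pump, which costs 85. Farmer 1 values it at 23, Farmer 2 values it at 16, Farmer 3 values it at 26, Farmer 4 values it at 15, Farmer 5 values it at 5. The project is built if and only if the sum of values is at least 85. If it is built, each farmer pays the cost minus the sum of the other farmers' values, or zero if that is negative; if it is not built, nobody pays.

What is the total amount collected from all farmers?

Total value 85 ≥ cost 85, so it is built.
Farmer 1: others sum to 62; max(0, 85 - 62) = 23.
Farmer 2: others sum to 69; max(0, 85 - 69) = 16.
Farmer 3: others sum to 59; max(0, 85 - 59) = 26.
Farmer 4: others sum to 70; max(0, 85 - 70) = 15.
Farmer 5: others sum to 80; max(0, 85 - 80) = 5.
Total collected = 23 + 16 + 26 + 15 + 5 = 85.

85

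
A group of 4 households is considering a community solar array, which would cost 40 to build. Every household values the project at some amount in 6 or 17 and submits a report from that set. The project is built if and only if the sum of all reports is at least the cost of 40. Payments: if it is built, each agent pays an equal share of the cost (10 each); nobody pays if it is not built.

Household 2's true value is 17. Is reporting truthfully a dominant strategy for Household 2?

Yes

Check each profile of the others' reports and compare truth against every alternative report.
Others report (6, 6, 17): truth gives 7, best alternative gives 0.
Others report (6, 17, 6): truth gives 7, best alternative gives 0.
Others report (17, 6, 6): truth gives 7, best alternative gives 0.
Others report (6, 17, 17): truth gives 7, best alternative gives 7.
Others report (17, 6, 17): truth gives 7, best alternative gives 7.
Others report (17, 17, 6): truth gives 7, best alternative gives 7.
(Remaining 2 profiles checked similarly; truth is weakly best in each.)
In every case the truthful report is at least as good as any alternative, so it is a dominant strategy.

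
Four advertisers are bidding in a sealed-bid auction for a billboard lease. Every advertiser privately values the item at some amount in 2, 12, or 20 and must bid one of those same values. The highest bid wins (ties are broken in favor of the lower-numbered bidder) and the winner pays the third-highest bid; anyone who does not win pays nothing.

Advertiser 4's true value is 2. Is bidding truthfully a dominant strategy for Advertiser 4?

Yes

Check each profile of the others' bids and compare truth against every alternative bid.
Others bid (2, 2, 2): truth gives 0, best alternative gives 0.
Others bid (2, 2, 12): truth gives 0, best alternative gives 0.
Others bid (2, 2, 20): truth gives 0, best alternative gives 0.
Others bid (2, 12, 2): truth gives 0, best alternative gives 0.
Others bid (2, 12, 12): truth gives 0, best alternative gives 0.
Others bid (2, 12, 20): truth gives 0, best alternative gives 0.
(Remaining 21 profiles checked similarly; truth is weakly best in each.)
In every case the truthful bid is at least as good as any alternative, so it is a dominant strategy.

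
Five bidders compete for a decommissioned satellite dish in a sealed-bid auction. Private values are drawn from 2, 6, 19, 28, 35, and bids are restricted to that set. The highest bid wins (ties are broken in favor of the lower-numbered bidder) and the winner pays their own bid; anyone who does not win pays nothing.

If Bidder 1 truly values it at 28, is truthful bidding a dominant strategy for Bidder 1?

No

Consider the case where Bidder 2 bids 2, Bidder 3 bids 2, Bidder 4 bids 2 and Bidder 5 bids 2.
Truthful bid 28: wins, pays 28, utility 28 - 28 = 0.
Bid 2 instead: wins, pays 2, utility 28 - 2 = 26.
Since 26 > 0, bidding 2 is strictly better here, so truthful bidding is not dominant.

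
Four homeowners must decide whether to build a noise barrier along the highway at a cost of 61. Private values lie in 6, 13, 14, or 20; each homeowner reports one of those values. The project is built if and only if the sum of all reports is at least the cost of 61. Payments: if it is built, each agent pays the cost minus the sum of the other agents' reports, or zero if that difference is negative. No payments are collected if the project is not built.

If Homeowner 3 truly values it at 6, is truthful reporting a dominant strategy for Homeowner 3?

Yes

Check each profile of the others' reports and compare truth against every alternative report.
Others report (14, 14, 20): truth gives 0, best alternative gives -7.
Others report (14, 20, 14): truth gives 0, best alternative gives -7.
Others report (20, 14, 14): truth gives 0, best alternative gives -7.
Others report (13, 20, 20): truth gives 0, best alternative gives -2.
Others report (20, 13, 20): truth gives 0, best alternative gives -2.
Others report (20, 20, 13): truth gives 0, best alternative gives -2.
(Remaining 58 profiles checked similarly; truth is weakly best in each.)
In every case the truthful report is at least as good as any alternative, so it is a dominant strategy.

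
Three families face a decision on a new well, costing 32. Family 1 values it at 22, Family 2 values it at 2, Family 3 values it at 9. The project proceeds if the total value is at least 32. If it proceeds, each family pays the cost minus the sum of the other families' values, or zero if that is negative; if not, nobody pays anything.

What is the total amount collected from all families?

30

Total value 33 ≥ cost 32, so it is built.
Family 1: others sum to 11; max(0, 32 - 11) = 21.
Family 2: others sum to 31; max(0, 32 - 31) = 1.
Family 3: others sum to 24; max(0, 32 - 24) = 8.
Total collected = 21 + 1 + 8 = 30.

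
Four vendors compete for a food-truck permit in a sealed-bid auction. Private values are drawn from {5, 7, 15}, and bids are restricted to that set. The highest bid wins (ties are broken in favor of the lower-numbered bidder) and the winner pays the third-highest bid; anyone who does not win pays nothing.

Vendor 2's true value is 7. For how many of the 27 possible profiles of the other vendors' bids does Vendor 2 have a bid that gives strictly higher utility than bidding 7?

3

Others bid (5, 5, 15): truth gives 0; bid 15 gives 2 > 0. Violating.
Others bid (5, 15, 5): truth gives 0; bid 15 gives 2 > 0. Violating.
Others bid (7, 5, 5): truth gives 0; bid 15 gives 2 > 0. Violating.
Others bid (5, 5, 5): truth gives 2; no alternative beats it.
Others bid (5, 5, 7): truth gives 2; no alternative beats it.
(Checking all 27 profiles: 3 have a profitable deviation, 24 do not.)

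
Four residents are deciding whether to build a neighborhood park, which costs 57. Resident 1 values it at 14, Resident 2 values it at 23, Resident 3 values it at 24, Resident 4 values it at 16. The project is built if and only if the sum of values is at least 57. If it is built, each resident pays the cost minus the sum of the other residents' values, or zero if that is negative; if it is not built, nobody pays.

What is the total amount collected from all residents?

7

Total value 77 ≥ cost 57, so it is built.
Resident 1: others sum to 63; max(0, 57 - 63) = 0.
Resident 2: others sum to 54; max(0, 57 - 54) = 3.
Resident 3: others sum to 53; max(0, 57 - 53) = 4.
Resident 4: others sum to 61; max(0, 57 - 61) = 0.
Total collected = 0 + 3 + 4 + 0 = 7.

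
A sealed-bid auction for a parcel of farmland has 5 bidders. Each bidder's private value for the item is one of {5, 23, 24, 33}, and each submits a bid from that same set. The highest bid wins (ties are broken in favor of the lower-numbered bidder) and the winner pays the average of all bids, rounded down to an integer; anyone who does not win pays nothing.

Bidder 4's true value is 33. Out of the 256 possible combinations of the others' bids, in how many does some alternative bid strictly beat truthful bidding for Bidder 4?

Others bid (5, 5, 5, 5): truth gives 23; bid 23 gives 25 > 23. Violating.
Others bid (5, 5, 5, 23): truth gives 19; bid 23 gives 21 > 19. Violating.
Others bid (5, 5, 5, 24): truth gives 19; bid 24 gives 21 > 19. Violating.
Others bid (5, 5, 23, 5): truth gives 19; bid 24 gives 21 > 19. Violating.
Others bid (5, 5, 5, 33): truth gives 17; no alternative beats it.
Others bid (5, 5, 23, 33): truth gives 14; no alternative beats it.
(Checking all 256 profiles: 24 have a profitable deviation, 232 do not.)

24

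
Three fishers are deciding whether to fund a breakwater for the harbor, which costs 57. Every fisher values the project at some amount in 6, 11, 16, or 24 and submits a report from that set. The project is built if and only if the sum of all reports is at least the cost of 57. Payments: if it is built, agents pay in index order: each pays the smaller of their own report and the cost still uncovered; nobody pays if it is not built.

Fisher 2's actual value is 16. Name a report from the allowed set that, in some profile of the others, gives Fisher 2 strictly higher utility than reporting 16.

Suppose Fisher 1 reports 24 and Fisher 3 reports 24.
Report 16: project built, pays 16, utility 16 - 16 = 0.
Report 11: project built, pays 11, utility 16 - 11 = 5.
So reporting 11 beats truth here (5 > 0).

11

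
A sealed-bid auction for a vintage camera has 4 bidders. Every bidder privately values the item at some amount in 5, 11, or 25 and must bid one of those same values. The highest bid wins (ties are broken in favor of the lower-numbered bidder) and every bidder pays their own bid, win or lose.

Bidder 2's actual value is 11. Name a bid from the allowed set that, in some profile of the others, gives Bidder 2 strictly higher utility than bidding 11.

Suppose Bidder 1 bids 5, Bidder 3 bids 5 and Bidder 4 bids 25.
Bid 11: loses but pays 11, utility -11.
Bid 5: loses but pays 5, utility -5.
So bidding 5 beats truth here (-5 > -11).

5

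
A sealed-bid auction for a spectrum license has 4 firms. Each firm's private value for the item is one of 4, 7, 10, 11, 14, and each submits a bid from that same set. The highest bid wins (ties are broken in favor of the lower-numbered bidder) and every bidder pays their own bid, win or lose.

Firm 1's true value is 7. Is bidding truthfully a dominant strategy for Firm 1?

No

Consider the case where Firm 2 bids 4, Firm 3 bids 4 and Firm 4 bids 4.
Truthful bid 7: wins, pays 7, utility 7 - 7 = 0.
Bid 4 instead: wins, pays 4, utility 7 - 4 = 3.
Since 3 > 0, bidding 4 is strictly better here, so truthful bidding is not dominant.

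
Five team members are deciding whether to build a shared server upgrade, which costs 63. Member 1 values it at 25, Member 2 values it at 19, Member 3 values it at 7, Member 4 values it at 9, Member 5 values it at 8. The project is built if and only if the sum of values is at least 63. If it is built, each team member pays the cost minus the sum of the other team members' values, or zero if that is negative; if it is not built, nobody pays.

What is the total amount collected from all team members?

43

Total value 68 ≥ cost 63, so it is built.
Member 1: others sum to 43; max(0, 63 - 43) = 20.
Member 2: others sum to 49; max(0, 63 - 49) = 14.
Member 3: others sum to 61; max(0, 63 - 61) = 2.
Member 4: others sum to 59; max(0, 63 - 59) = 4.
Member 5: others sum to 60; max(0, 63 - 60) = 3.
Total collected = 20 + 14 + 2 + 4 + 3 = 43.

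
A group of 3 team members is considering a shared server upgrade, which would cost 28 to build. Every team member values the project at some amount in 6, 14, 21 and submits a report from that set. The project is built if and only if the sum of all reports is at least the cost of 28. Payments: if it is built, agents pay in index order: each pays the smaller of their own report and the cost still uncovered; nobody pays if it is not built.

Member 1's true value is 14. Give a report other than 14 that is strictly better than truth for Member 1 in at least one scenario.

Suppose Member 2 reports 6 and Member 3 reports 21.
Report 14: project built, pays 14, utility 14 - 14 = 0.
Report 6: project built, pays 6, utility 14 - 6 = 8.
So reporting 6 beats truth here (8 > 0).

6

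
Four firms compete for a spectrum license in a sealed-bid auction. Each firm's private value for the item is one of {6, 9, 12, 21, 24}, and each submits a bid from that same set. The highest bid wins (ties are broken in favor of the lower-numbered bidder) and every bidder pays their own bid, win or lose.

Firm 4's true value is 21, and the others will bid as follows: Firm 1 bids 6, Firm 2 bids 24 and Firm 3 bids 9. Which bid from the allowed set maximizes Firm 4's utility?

Bid 6: loses but pays 6, utility -6.
Bid 9: loses but pays 9, utility -9.
Bid 12: loses but pays 12, utility -12.
Bid 21: loses but pays 21, utility -21.
Bid 24: loses but pays 24, utility -24.
The best choice is 6 with utility -6.

6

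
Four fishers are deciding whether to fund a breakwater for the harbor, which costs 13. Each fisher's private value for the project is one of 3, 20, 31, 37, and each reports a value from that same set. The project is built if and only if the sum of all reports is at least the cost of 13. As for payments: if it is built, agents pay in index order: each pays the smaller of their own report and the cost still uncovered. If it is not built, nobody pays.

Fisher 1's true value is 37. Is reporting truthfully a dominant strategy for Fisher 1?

Consider the case where Fisher 2 reports 3, Fisher 3 reports 3 and Fisher 4 reports 20.
Truthful report 37: project built, pays 13, utility 37 - 13 = 24.
Report 3 instead: project built, pays 3, utility 37 - 3 = 34.
Since 34 > 24, reporting 3 is strictly better here, so truthful reporting is not dominant.

No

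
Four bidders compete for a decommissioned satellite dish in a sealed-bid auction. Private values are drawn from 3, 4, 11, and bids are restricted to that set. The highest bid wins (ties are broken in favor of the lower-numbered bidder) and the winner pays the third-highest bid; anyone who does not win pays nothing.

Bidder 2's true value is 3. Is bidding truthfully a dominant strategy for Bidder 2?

Yes

Check each profile of the others' bids and compare truth against every alternative bid.
Others bid (3, 4, 4): truth gives 0, best alternative gives -1.
Others bid (3, 3, 3): truth gives 0, best alternative gives 0.
Others bid (3, 3, 4): truth gives 0, best alternative gives 0.
Others bid (3, 3, 11): truth gives 0, best alternative gives 0.
Others bid (3, 4, 3): truth gives 0, best alternative gives 0.
Others bid (3, 4, 11): truth gives 0, best alternative gives 0.
(Remaining 21 profiles checked similarly; truth is weakly best in each.)
In every case the truthful bid is at least as good as any alternative, so it is a dominant strategy.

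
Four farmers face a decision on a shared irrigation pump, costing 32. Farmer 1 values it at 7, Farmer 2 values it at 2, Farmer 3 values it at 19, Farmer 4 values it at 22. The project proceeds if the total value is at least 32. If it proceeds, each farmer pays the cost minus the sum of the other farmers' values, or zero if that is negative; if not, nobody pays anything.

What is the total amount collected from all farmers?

Total value 50 ≥ cost 32, so it is built.
Farmer 1: others sum to 43; max(0, 32 - 43) = 0.
Farmer 2: others sum to 48; max(0, 32 - 48) = 0.
Farmer 3: others sum to 31; max(0, 32 - 31) = 1.
Farmer 4: others sum to 28; max(0, 32 - 28) = 4.
Total collected = 0 + 0 + 1 + 4 = 5.

5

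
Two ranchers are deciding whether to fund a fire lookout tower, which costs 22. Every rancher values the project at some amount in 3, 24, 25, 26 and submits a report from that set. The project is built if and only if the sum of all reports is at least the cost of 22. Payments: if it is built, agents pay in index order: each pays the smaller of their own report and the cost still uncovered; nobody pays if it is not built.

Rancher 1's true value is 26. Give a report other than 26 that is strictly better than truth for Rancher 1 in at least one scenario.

Suppose Rancher 2 reports 24.
Report 26: project built, pays 22, utility 26 - 22 = 4.
Report 3: project built, pays 3, utility 26 - 3 = 23.
So reporting 3 beats truth here (23 > 4).

3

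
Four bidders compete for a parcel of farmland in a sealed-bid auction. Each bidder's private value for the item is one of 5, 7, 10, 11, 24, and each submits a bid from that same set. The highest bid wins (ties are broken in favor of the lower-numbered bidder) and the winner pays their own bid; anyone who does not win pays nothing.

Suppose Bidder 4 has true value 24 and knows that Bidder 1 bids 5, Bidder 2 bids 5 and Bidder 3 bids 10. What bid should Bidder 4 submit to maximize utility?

Bid 5: loses, pays 0, utility 0.
Bid 7: loses, pays 0, utility 0.
Bid 10: loses, pays 0, utility 0.
Bid 11: wins, pays 11, utility 24 - 11 = 13.
Bid 24: wins, pays 24, utility 24 - 24 = 0.
The best choice is 11 with utility 13.

11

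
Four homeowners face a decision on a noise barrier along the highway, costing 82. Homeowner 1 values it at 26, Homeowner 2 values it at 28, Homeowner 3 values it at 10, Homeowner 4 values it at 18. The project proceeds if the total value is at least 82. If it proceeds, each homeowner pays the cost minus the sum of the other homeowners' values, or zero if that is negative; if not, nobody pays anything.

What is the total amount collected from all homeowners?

Total value 82 ≥ cost 82, so it is built.
Homeowner 1: others sum to 56; max(0, 82 - 56) = 26.
Homeowner 2: others sum to 54; max(0, 82 - 54) = 28.
Homeowner 3: others sum to 72; max(0, 82 - 72) = 10.
Homeowner 4: others sum to 64; max(0, 82 - 64) = 18.
Total collected = 26 + 28 + 10 + 18 = 82.

82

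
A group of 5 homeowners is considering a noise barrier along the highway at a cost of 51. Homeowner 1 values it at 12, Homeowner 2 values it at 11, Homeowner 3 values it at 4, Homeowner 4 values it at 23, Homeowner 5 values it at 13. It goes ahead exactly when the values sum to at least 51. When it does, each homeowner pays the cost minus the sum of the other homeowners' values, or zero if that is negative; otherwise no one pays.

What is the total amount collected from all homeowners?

Total value 63 ≥ cost 51, so it is built.
Homeowner 1: others sum to 51; max(0, 51 - 51) = 0.
Homeowner 2: others sum to 52; max(0, 51 - 52) = 0.
Homeowner 3: others sum to 59; max(0, 51 - 59) = 0.
Homeowner 4: others sum to 40; max(0, 51 - 40) = 11.
Homeowner 5: others sum to 50; max(0, 51 - 50) = 1.
Total collected = 0 + 0 + 0 + 11 + 1 = 12.

12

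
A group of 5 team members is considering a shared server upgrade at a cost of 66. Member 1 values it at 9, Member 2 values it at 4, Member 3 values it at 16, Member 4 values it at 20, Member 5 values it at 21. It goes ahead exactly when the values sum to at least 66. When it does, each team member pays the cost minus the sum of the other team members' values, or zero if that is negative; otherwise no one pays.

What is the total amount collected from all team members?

Total value 70 ≥ cost 66, so it is built.
Member 1: others sum to 61; max(0, 66 - 61) = 5.
Member 2: others sum to 66; max(0, 66 - 66) = 0.
Member 3: others sum to 54; max(0, 66 - 54) = 12.
Member 4: others sum to 50; max(0, 66 - 50) = 16.
Member 5: others sum to 49; max(0, 66 - 49) = 17.
Total collected = 5 + 0 + 12 + 16 + 17 = 50.

50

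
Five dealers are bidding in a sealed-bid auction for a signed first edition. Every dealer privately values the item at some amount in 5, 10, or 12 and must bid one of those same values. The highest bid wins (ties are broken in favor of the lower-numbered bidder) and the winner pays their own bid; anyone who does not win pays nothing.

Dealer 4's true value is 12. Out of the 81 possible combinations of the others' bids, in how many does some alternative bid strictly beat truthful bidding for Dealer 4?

2

Others bid (5, 5, 5, 5): truth gives 0; bid 10 gives 2 > 0. Violating.
Others bid (5, 5, 5, 10): truth gives 0; bid 10 gives 2 > 0. Violating.
Others bid (5, 5, 5, 12): truth gives 0; no alternative beats it.
Others bid (5, 5, 10, 5): truth gives 0; no alternative beats it.
(Checking all 81 profiles: 2 have a profitable deviation, 79 do not.)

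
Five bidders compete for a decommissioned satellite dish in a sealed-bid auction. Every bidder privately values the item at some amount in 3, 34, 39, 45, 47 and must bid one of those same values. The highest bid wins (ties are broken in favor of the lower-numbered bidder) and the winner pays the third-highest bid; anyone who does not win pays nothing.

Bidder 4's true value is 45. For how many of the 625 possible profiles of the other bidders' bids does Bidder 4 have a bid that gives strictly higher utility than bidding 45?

Others bid (3, 3, 3, 47): truth gives 0; bid 47 gives 42 > 0. Violating.
Others bid (3, 3, 34, 47): truth gives 0; bid 47 gives 11 > 0. Violating.
Others bid (3, 3, 39, 47): truth gives 0; bid 47 gives 6 > 0. Violating.
Others bid (3, 3, 45, 3): truth gives 0; bid 47 gives 42 > 0. Violating.
Others bid (3, 3, 3, 3): truth gives 42; no alternative beats it.
Others bid (3, 3, 3, 34): truth gives 42; no alternative beats it.
(Checking all 625 profiles: 108 have a profitable deviation, 517 do not.)

108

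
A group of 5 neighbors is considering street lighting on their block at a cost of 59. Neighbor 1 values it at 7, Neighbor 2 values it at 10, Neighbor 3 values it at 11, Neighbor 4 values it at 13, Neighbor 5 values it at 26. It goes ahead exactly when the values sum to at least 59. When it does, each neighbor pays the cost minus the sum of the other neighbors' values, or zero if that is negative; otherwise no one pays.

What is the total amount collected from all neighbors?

28

Total value 67 ≥ cost 59, so it is built.
Neighbor 1: others sum to 60; max(0, 59 - 60) = 0.
Neighbor 2: others sum to 57; max(0, 59 - 57) = 2.
Neighbor 3: others sum to 56; max(0, 59 - 56) = 3.
Neighbor 4: others sum to 54; max(0, 59 - 54) = 5.
Neighbor 5: others sum to 41; max(0, 59 - 41) = 18.
Total collected = 0 + 2 + 3 + 5 + 18 = 28.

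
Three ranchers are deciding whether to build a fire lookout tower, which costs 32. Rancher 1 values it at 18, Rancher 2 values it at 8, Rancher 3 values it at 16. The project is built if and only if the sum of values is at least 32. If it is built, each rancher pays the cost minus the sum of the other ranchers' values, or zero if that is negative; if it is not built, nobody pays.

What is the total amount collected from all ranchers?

14

Total value 42 ≥ cost 32, so it is built.
Rancher 1: others sum to 24; max(0, 32 - 24) = 8.
Rancher 2: others sum to 34; max(0, 32 - 34) = 0.
Rancher 3: others sum to 26; max(0, 32 - 26) = 6.
Total collected = 8 + 0 + 6 = 14.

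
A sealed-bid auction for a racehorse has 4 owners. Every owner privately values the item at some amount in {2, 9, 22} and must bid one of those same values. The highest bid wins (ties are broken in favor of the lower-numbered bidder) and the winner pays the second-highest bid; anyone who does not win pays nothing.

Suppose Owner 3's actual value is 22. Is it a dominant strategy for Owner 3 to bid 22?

Check each profile of the others' bids and compare truth against every alternative bid.
Others bid (2, 9, 2): truth gives 13, best alternative gives 0.
Others bid (2, 9, 9): truth gives 13, best alternative gives 0.
Others bid (9, 2, 2): truth gives 13, best alternative gives 0.
Others bid (9, 2, 9): truth gives 13, best alternative gives 0.
Others bid (9, 9, 2): truth gives 13, best alternative gives 0.
Others bid (9, 9, 9): truth gives 13, best alternative gives 0.
(Remaining 21 profiles checked similarly; truth is weakly best in each.)
In every case the truthful bid is at least as good as any alternative, so it is a dominant strategy.

Yes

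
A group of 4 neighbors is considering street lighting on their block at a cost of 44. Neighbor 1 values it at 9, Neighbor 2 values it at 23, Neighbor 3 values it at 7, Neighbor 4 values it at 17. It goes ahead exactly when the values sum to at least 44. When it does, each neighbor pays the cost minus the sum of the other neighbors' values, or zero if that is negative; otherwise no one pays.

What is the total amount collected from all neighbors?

16

Total value 56 ≥ cost 44, so it is built.
Neighbor 1: others sum to 47; max(0, 44 - 47) = 0.
Neighbor 2: others sum to 33; max(0, 44 - 33) = 11.
Neighbor 3: others sum to 49; max(0, 44 - 49) = 0.
Neighbor 4: others sum to 39; max(0, 44 - 39) = 5.
Total collected = 0 + 11 + 0 + 5 = 16.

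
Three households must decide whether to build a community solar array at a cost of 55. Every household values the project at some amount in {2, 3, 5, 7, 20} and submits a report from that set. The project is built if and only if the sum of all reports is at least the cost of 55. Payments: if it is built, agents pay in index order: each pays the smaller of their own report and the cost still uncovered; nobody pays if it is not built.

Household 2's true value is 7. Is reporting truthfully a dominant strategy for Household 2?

Yes

Check each profile of the others' reports and compare truth against every alternative report.
Others report (2, 2): truth gives 0, best alternative gives 0.
Others report (2, 3): truth gives 0, best alternative gives 0.
Others report (2, 5): truth gives 0, best alternative gives 0.
Others report (2, 7): truth gives 0, best alternative gives 0.
Others report (2, 20): truth gives 0, best alternative gives 0.
Others report (3, 2): truth gives 0, best alternative gives 0.
(Remaining 19 profiles checked similarly; truth is weakly best in each.)
In every case the truthful report is at least as good as any alternative, so it is a dominant strategy.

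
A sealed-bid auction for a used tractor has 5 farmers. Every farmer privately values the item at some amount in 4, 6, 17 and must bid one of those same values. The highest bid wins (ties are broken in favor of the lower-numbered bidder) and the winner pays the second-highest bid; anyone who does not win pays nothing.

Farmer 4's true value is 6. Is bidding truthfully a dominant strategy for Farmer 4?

Yes

Check each profile of the others' bids and compare truth against every alternative bid.
Others bid (4, 4, 4, 4): truth gives 2, best alternative gives 2.
Others bid (4, 4, 4, 6): truth gives 0, best alternative gives 0.
Others bid (4, 4, 4, 17): truth gives 0, best alternative gives 0.
Others bid (4, 4, 6, 4): truth gives 0, best alternative gives 0.
Others bid (4, 4, 6, 6): truth gives 0, best alternative gives 0.
Others bid (4, 4, 6, 17): truth gives 0, best alternative gives 0.
(Remaining 75 profiles checked similarly; truth is weakly best in each.)
In every case the truthful bid is at least as good as any alternative, so it is a dominant strategy.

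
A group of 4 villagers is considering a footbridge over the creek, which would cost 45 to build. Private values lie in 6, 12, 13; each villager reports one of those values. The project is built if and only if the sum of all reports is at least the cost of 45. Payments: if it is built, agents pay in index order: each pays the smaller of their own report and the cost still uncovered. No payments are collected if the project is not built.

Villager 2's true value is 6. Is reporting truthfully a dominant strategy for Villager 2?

Yes

Check each profile of the others' reports and compare truth against every alternative report.
Others report (12, 12, 12): truth gives 0, best alternative gives -6.
Others report (12, 12, 13): truth gives 0, best alternative gives -6.
Others report (12, 13, 12): truth gives 0, best alternative gives -6.
Others report (12, 13, 13): truth gives 0, best alternative gives -6.
Others report (13, 12, 12): truth gives 0, best alternative gives -6.
Others report (13, 12, 13): truth gives 0, best alternative gives -6.
(Remaining 21 profiles checked similarly; truth is weakly best in each.)
In every case the truthful report is at least as good as any alternative, so it is a dominant strategy.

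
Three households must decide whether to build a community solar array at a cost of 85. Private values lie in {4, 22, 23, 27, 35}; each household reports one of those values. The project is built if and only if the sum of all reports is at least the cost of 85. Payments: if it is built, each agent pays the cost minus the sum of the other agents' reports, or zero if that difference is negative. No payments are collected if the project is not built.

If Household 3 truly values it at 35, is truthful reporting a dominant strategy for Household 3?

Check each profile of the others' reports and compare truth against every alternative report.
Others report (22, 35): truth gives 7, best alternative gives 0.
Others report (35, 22): truth gives 7, best alternative gives 0.
Others report (27, 27): truth gives 4, best alternative gives 0.
Others report (35, 35): truth gives 20, best alternative gives 20.
Others report (27, 35): truth gives 12, best alternative gives 12.
Others report (35, 27): truth gives 12, best alternative gives 12.
(Remaining 19 profiles checked similarly; truth is weakly best in each.)
In every case the truthful report is at least as good as any alternative, so it is a dominant strategy.

Yes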